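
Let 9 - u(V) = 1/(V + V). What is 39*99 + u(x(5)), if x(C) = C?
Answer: 38699/10 ≈ 3869.9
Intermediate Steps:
u(V) = 9 - 1/(2*V) (u(V) = 9 - 1/(V + V) = 9 - 1/(2*V))
39*99 + u(x(5)) = 39*99 + (9 - ½/5) = 3861 + (9 - ½*⅕) = 3861 + (9 - ⅒) = 3861 + 89/10 = 38699/10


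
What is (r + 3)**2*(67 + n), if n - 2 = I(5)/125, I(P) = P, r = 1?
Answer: 27616/25 ≈ 1104.6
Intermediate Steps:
n = 51/25 (n = 2 + 5/125 = 2 + 5*(1/125) = 2 + 1/25 = 51/25 ≈ 2.0400)
(r + 3)**2*(67 + n) = (1 + 3)**2*(67 + 51/25) = 4**2*(1726/25) = 16*(1726/25) = 27616/25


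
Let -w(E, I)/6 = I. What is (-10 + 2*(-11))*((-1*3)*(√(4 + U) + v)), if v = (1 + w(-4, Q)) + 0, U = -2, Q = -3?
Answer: 1824 + 96*√2 ≈ 1959.8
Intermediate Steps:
w(E, I) = -6*I
v = 19 (v = (1 - 6*(-3)) + 0 = (1 + 18) + 0 = 19 + 0 = 19)
(-10 + 2*(-11))*((-1*3)*(√(4 + U) + v)) = (-10 + 2*(-11))*((-1*3)*(√(4 - 2) + 19)) = (-10 - 22)*(-3*(√2 + 19)) = -(-96)*(19 + √2) = -32*(-57 - 3*√2) = 1824 + 96*√2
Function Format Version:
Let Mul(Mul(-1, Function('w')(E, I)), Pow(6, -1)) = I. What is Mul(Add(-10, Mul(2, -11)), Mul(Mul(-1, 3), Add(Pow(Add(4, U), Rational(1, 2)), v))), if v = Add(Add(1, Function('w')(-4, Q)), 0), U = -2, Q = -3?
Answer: Add(1824, Mul(96, Pow(2, Rational(1, 2)))) ≈ 1959.8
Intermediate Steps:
Function('w')(E, I) = Mul(-6, I)
v = 19 (v = Add(Add(1, Mul(-6, -3)), 0) = Add(Add(1, 18), 0) = Add(19, 0) = 19)
Mul(Add(-10, Mul(2, -11)), Mul(Mul(-1, 3), Add(Pow(Add(4, U), Rational(1, 2)), v))) = Mul(Add(-10, Mul(2, -11)), Mul(Mul(-1, 3), Add(Pow(Add(4, -2), Rational(1, 2)), 19))) = Mul(Add(-10, -22), Mul(-3, Add(Pow(2, Rational(1, 2)), 19))) = Mul(-32, Mul(-3, Add(19, Pow(2, Rational(1, 2))))) = Mul(-32, Add(-57, Mul(-3, Pow(2, Rational(1, 2))))) = Add(1824, Mul(96, Pow(2, Rational(1, 2))))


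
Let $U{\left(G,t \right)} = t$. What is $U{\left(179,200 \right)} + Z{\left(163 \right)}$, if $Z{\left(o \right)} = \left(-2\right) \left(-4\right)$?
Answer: $208$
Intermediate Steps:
$Z{\left(o \right)} = 8$
$U{\left(179,200 \right)} + Z{\left(163 \right)} = 200 + 8 = 208$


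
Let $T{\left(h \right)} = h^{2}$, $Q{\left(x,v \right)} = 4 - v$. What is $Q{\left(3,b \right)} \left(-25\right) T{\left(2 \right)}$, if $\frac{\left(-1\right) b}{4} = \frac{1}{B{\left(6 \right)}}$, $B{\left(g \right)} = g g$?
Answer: $- \frac{3700}{9} \approx -411.11$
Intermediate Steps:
$B{\left(g \right)} = g^{2}$
$b = - \frac{1}{9}$ ($b = - \frac{4}{6^{2}} = - \frac{4}{36} = \left(-4\right) \frac{1}{36} = - \frac{1}{9} \approx -0.11111$)
$Q{\left(3,b \right)} \left(-25\right) T{\left(2 \right)} = \left(4 - - \frac{1}{9}\right) \left(-25\right) 2^{2} = \left(4 + \frac{1}{9}\right) \left(-25\right) 4 = \frac{37}{9} \left(-25\right) 4 = \left(- \frac{925}{9}\right) 4 = - \frac{3700}{9}$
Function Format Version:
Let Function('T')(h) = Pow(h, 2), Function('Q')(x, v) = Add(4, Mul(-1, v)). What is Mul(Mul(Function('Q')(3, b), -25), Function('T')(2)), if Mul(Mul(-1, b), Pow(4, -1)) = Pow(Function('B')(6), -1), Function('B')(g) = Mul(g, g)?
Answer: Rational(-3700, 9) ≈ -411.11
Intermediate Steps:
Function('B')(g) = Pow(g, 2)
b = Rational(-1, 9) (b = Mul(-4, Pow(Pow(6, 2), -1)) = Mul(-4, Pow(36, -1)) = Mul(-4, Rational(1, 36)) = Rational(-1, 9) ≈ -0.11111)
Mul(Mul(Function('Q')(3, b), -25), Function('T')(2)) = Mul(Mul(Add(4, Mul(-1, Rational(-1, 9))), -25), Pow(2, 2)) = Mul(Mul(Add(4, Rational(1, 9)), -25), 4) = Mul(Mul(Rational(37, 9), -25), 4) = Mul(Rational(-925, 9), 4) = Rational(-3700, 9)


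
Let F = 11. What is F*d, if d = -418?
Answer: -4598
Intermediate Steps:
F*d = 11*(-418) = -4598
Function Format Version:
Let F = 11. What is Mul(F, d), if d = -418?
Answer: -4598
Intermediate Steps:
Mul(F, d) = Mul(11, -418) = -4598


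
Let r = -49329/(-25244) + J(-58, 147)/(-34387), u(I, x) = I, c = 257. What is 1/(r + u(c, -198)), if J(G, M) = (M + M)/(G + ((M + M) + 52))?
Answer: 10416785136/2697468786589 ≈ 0.0038617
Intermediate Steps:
J(G, M) = 2*M/(52 + G + 2*M) (J(G, M) = (2*M)/(G + (2*M + 52)) = (2*M)/(G + (52 + 2*M)) = (2*M)/(52 + G + 2*M) = 2*M/(52 + G + 2*M))
r = 20355006637/10416785136 (r = -49329/(-25244) + (2*147/(52 - 58 + 2*147))/(-34387) = -49329*(-1/25244) + (2*147/(52 - 58 + 294))*(-1/34387) = 49329/25244 + (2*147/288)*(-1/34387) = 49329/25244 + (2*147*(1/288))*(-1/34387) = 49329/25244 + (49/48)*(-1/34387) = 49329/25244 - 49/1650576 = 20355006637/10416785136 ≈ 1.9541)
1/(r + u(c, -198)) = 1/(20355006637/10416785136 + 257) = 1/(2697468786589/10416785136) = 10416785136/2697468786589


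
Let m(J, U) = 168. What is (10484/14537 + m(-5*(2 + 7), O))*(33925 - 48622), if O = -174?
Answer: -36047331900/14537 ≈ -2.4797e+6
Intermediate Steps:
(10484/14537 + m(-5*(2 + 7), O))*(33925 - 48622) = (10484/14537 + 168)*(33925 - 48622) = (10484*(1/14537) + 168)*(-14697) = (10484/14537 + 168)*(-14697) = (2452700/14537)*(-14697) = -36047331900/14537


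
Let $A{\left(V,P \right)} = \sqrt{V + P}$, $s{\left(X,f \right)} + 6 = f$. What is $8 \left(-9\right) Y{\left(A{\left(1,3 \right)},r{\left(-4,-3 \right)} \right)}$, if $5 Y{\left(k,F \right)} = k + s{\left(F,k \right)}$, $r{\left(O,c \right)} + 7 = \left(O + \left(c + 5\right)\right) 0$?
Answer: $\frac{144}{5} \approx 28.8$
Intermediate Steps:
$r{\left(O,c \right)} = -7$ ($r{\left(O,c \right)} = -7 + \left(O + \left(c + 5\right)\right) 0 = -7 + \left(O + \left(5 + c\right)\right) 0 = -7 + \left(5 + O + c\right) 0 = -7 + 0 = -7$)
$s{\left(X,f \right)} = -6 + f$
$A{\left(V,P \right)} = \sqrt{P + V}$
$Y{\left(k,F \right)} = - \frac{6}{5} + \frac{2 k}{5}$ ($Y{\left(k,F \right)} = \frac{k + \left(-6 + k\right)}{5} = \frac{-6 + 2 k}{5} = - \frac{6}{5} + \frac{2 k}{5}$)
$8 \left(-9\right) Y{\left(A{\left(1,3 \right)},r{\left(-4,-3 \right)} \right)} = 8 \left(-9\right) \left(- \frac{6}{5} + \frac{2 \sqrt{3 + 1}}{5}\right) = - 72 \left(- \frac{6}{5} + \frac{2 \sqrt{4}}{5}\right) = - 72 \left(- \frac{6}{5} + \frac{2}{5} \cdot 2\right) = - 72 \left(- \frac{6}{5} + \frac{4}{5}\right) = \left(-72\right) \left(- \frac{2}{5}\right) = \frac{144}{5}$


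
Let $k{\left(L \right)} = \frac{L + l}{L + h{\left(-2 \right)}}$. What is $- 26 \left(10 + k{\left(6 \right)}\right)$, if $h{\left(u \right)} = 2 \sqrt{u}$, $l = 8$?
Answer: $\frac{26 \left(- 10 \sqrt{2} + 37 i\right)}{\sqrt{2} - 3 i} \approx -309.64 + 23.399 i$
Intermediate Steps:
$k{\left(L \right)} = \frac{8 + L}{L + 2 i \sqrt{2}}$ ($k{\left(L \right)} = \frac{L + 8}{L + 2 \sqrt{-2}} = \frac{8 + L}{L + 2 i \sqrt{2}}$)
$- 26 \left(10 + k{\left(6 \right)}\right) = - 26 \left(10 + \frac{8 + 6}{6 + 2 i \sqrt{2}}\right) = - 26 \left(10 + \frac{1}{6 + 2 i \sqrt{2}} \cdot 14\right) = - 26 \left(10 + \frac{14}{6 + 2 i \sqrt{2}}\right) = -260 - \frac{364}{6 + 2 i \sqrt{2}}$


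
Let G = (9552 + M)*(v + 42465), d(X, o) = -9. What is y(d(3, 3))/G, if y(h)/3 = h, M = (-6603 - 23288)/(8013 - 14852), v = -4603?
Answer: -184653/2474509591378 ≈ -7.4622e-8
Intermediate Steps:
M = 29891/6839 (M = -29891/(-6839) = -29891*(-1/6839) = 29891/6839 ≈ 4.3707)
y(h) = 3*h
G = 2474509591378/6839 (G = (9552 + 29891/6839)*(-4603 + 42465) = (65356019/6839)*37862 = 2474509591378/6839 ≈ 3.6182e+8)
y(d(3, 3))/G = (3*(-9))/(2474509591378/6839) = -27*6839/2474509591378 = -184653/2474509591378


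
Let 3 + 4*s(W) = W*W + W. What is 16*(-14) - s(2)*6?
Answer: -457/2 ≈ -228.50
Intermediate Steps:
s(W) = -¾ + W/4 + W²/4 (s(W) = -¾ + (W*W + W)/4 = -¾ + (W² + W)/4 = -¾ + (W + W²)/4 = -¾ + (W/4 + W²/4) = -¾ + W/4 + W²/4)
16*(-14) - s(2)*6 = 16*(-14) - (-¾ + (¼)*2 + (¼)*2²)*6 = -224 - (-¾ + ½ + (¼)*4)*6 = -224 - (-¾ + ½ + 1)*6 = -224 - 1*¾*6 = -224 - ¾*6 = -224 - 9/2 = -457/2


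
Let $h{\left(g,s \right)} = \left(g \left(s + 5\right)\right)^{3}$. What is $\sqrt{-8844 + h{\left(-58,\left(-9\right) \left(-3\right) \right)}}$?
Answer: $2 i \sqrt{1598359715} \approx 79959.0 i$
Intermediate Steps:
$h{\left(g,s \right)} = g^{3} \left(5 + s\right)^{3}$ ($h{\left(g,s \right)} = \left(g \left(5 + s\right)\right)^{3} = g^{3} \left(5 + s\right)^{3}$)
$\sqrt{-8844 + h{\left(-58,\left(-9\right) \left(-3\right) \right)}} = \sqrt{-8844 + \left(-58\right)^{3} \left(5 - -27\right)^{3}} = \sqrt{-8844 - 195112 \left(5 + 27\right)^{3}} = \sqrt{-8844 - 195112 \cdot 32^{3}} = \sqrt{-8844 - 6393430016} = \sqrt{-6393438860} = 2 i \sqrt{1598359715}$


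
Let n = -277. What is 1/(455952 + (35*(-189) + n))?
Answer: 1/449060 ≈ 2.2269e-6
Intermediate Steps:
1/(455952 + (35*(-189) + n)) = 1/(455952 + (35*(-189) - 277)) = 1/(455952 + (-6615 - 277)) = 1/(455952 - 6892) = 1/449060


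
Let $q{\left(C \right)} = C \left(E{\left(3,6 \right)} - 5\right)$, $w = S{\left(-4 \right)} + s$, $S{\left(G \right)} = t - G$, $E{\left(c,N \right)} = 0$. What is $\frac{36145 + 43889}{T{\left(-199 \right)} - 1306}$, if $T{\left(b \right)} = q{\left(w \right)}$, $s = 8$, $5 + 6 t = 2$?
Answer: $- \frac{53356}{909} \approx -58.697$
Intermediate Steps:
$t = - \frac{1}{2}$ ($t = - \frac{5}{6} + \frac{1}{6} \cdot 2 = - \frac{5}{6} + \frac{1}{3} = - \frac{1}{2} \approx -0.5$)
$S{\left(G \right)} = - \frac{1}{2} - G$
$w = \frac{23}{2}$ ($w = \left(- \frac{1}{2} - -4\right) + 8 = \left(- \frac{1}{2} + 4\right) + 8 = \frac{7}{2} + 8 = \frac{23}{2} \approx 11.5$)
$q{\left(C \right)} = - 5 C$ ($q{\left(C \right)} = C \left(0 - 5\right) = C \left(-5\right) = - 5 C$)
$T{\left(b \right)} = - \frac{115}{2}$ ($T{\left(b \right)} = \left(-5\right) \frac{23}{2} = - \frac{115}{2}$)
$\frac{36145 + 43889}{T{\left(-199 \right)} - 1306} = \frac{36145 + 43889}{- \frac{115}{2} - 1306} = \frac{80034}{- \frac{2727}{2}} = 80034 \left(- \frac{2}{2727}\right) = - \frac{53356}{909}$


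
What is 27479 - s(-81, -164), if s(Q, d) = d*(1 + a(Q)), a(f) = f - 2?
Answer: 14031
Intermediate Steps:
a(f) = -2 + f
s(Q, d) = d*(-1 + Q) (s(Q, d) = d*(1 + (-2 + Q)) = d*(-1 + Q))
27479 - s(-81, -164) = 27479 - (-164)*(-1 - 81) = 27479 - (-164)*(-82) = 27479 - 1*13448 = 27479 - 13448 = 14031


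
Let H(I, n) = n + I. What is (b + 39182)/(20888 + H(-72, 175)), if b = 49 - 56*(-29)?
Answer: 40855/20991 ≈ 1.9463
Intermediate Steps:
H(I, n) = I + n
b = 1673 (b = 49 + 1624 = 1673)
(b + 39182)/(20888 + H(-72, 175)) = (1673 + 39182)/(20888 + (-72 + 175)) = 40855/(20888 + 103) = 40855/20991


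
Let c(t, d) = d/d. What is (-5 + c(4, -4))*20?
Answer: -80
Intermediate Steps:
c(t, d) = 1
(-5 + c(4, -4))*20 = (-5 + 1)*20 = -4*20 = -80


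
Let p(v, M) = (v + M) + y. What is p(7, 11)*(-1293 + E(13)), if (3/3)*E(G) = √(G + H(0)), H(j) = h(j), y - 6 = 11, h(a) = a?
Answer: -45255 + 35*√13 ≈ -45129.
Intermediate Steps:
y = 17 (y = 6 + 11 = 17)
H(j) = j
p(v, M) = 17 + M + v (p(v, M) = (v + M) + 17 = (M + v) + 17 = 17 + M + v)
E(G) = √G (E(G) = √(G + 0) = √G)
p(7, 11)*(-1293 + E(13)) = (17 + 11 + 7)*(-1293 + √13) = 35*(-1293 + √13) = -45255 + 35*√13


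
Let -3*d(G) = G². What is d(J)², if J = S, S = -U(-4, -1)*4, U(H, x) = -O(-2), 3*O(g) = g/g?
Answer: 256/729 ≈ 0.35117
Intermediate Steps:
O(g) = ⅓ (O(g) = (g/g)/3 = (⅓)*1 = ⅓)
U(H, x) = -⅓ (U(H, x) = -1*⅓ = -⅓)
S = 4/3 (S = -1*(-⅓)*4 = (⅓)*4 = 4/3 ≈ 1.3333)
J = 4/3 ≈ 1.3333
d(G) = -G²/3
d(J)² = (-(4/3)²/3)² = (-⅓*16/9)² = (-16/27)² = 256/729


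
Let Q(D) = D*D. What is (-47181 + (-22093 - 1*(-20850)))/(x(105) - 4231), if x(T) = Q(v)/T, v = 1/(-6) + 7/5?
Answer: 4576068000/399828131 ≈ 11.445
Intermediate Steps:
v = 37/30 (v = 1*(-⅙) + 7*(⅕) = -⅙ + 7/5 = 37/30 ≈ 1.2333)
Q(D) = D²
x(T) = 1369/(900*T) (x(T) = (37/30)²/T = 1369/(900*T))
(-47181 + (-22093 - 1*(-20850)))/(x(105) - 4231) = (-47181 + (-22093 - 1*(-20850)))/((1369/900)/105 - 4231) = (-47181 + (-22093 + 20850))/((1369/900)*(1/105) - 4231) = (-47181 - 1243)/(1369/94500 - 4231) = -48424/(-399828131/94500) = -48424*(-94500/399828131) = 4576068000/399828131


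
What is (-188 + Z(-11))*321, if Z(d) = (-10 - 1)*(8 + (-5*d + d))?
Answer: -243960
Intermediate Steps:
Z(d) = -88 + 44*d (Z(d) = -11*(8 - 4*d) = -88 + 44*d)
(-188 + Z(-11))*321 = (-188 + (-88 + 44*(-11)))*321 = (-188 + (-88 - 484))*321 = (-188 - 572)*321 = -760*321 = -243960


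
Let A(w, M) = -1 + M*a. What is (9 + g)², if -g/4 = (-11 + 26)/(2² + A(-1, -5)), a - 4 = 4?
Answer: 154449/1369 ≈ 112.82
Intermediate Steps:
a = 8 (a = 4 + 4 = 8)
A(w, M) = -1 + 8*M (A(w, M) = -1 + M*8 = -1 + 8*M)
g = 60/37 (g = -4*(-11 + 26)/(2² + (-1 + 8*(-5))) = -60/(4 + (-1 - 40)) = -60/(4 - 41) = -60/(-37) = -60*(-1)/37 = -4*(-15/37) = 60/37 ≈ 1.6216)
(9 + g)² = (9 + 60/37)² = (393/37)² = 154449/1369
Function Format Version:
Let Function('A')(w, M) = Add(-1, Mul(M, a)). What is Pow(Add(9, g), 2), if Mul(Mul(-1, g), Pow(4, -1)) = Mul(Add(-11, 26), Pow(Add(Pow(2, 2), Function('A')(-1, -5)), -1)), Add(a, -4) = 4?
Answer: Rational(154449, 1369) ≈ 112.82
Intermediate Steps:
a = 8 (a = Add(4, 4) = 8)
Function('A')(w, M) = Add(-1, Mul(8, M)) (Function('A')(w, M) = Add(-1, Mul(M, 8)) = Add(-1, Mul(8, M)))
g = Rational(60, 37) (g = Mul(-4, Mul(Add(-11, 26), Pow(Add(Pow(2, 2), Add(-1, Mul(8, -5))), -1))) = Mul(-4, Mul(15, Pow(Add(4, Add(-1, -40)), -1))) = Mul(-4, Mul(15, Pow(Add(4, -41), -1))) = Mul(-4, Mul(15, Pow(-37, -1))) = Mul(-4, Mul(15, Rational(-1, 37))) = Mul(-4, Rational(-15, 37)) = Rational(60, 37) ≈ 1.6216)
Pow(Add(9, g), 2) = Pow(Add(9, Rational(60, 37)), 2) = Pow(Rational(393, 37), 2) = Rational(154449, 1369)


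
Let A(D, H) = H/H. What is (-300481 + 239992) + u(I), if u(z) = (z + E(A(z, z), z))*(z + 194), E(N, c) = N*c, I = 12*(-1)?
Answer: -64857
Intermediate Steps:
I = -12
A(D, H) = 1
u(z) = 2*z*(194 + z) (u(z) = (z + 1*z)*(z + 194) = (z + z)*(194 + z) = (2*z)*(194 + z) = 2*z*(194 + z))
(-300481 + 239992) + u(I) = (-300481 + 239992) + 2*(-12)*(194 - 12) = -60489 + 2*(-12)*182 = -60489 - 4368 = -64857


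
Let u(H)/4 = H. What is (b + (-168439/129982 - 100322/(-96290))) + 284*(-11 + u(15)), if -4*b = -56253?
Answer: 350184184592209/12515966780 ≈ 27979.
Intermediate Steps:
b = 56253/4 (b = -1/4*(-56253) = 56253/4 ≈ 14063.)
u(H) = 4*H
(b + (-168439/129982 - 100322/(-96290))) + 284*(-11 + u(15)) = (56253/4 + (-168439/129982 - 100322/(-96290))) + 284*(-11 + 4*15) = (56253/4 + (-168439*1/129982 - 100322*(-1/96290))) + 284*(-11 + 60) = (56253/4 + (-168439/129982 + 50161/48145)) + 284*49 = (56253/4 - 1589468553/6257983390) + 13916 = 176011990881729/12515966780 + 13916 = 350184184592209/12515966780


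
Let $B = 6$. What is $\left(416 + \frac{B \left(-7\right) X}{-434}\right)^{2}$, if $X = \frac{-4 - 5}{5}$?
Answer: $\frac{4154189209}{24025} \approx 1.7291 \cdot 10^{5}$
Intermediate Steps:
$X = - \frac{9}{5}$ ($X = \left(-4 - 5\right) \frac{1}{5} = \left(-9\right) \frac{1}{5} = - \frac{9}{5} \approx -1.8$)
$\left(416 + \frac{B \left(-7\right) X}{-434}\right)^{2} = \left(416 + \frac{6 \left(-7\right) \left(- \frac{9}{5}\right)}{-434}\right)^{2} = \left(416 + \left(-42\right) \left(- \frac{9}{5}\right) \left(- \frac{1}{434}\right)\right)^{2} = \left(416 + \frac{378}{5} \left(- \frac{1}{434}\right)\right)^{2} = \left(416 - \frac{27}{155}\right)^{2} = \left(\frac{64453}{155}\right)^{2} = \frac{4154189209}{24025}$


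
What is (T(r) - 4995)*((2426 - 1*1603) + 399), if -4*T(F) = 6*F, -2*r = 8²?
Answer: -6045234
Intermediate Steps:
r = -32 (r = -½*8² = -½*64 = -32)
T(F) = -3*F/2
(T(r) - 4995)*((2426 - 1*1603) + 399) = (-3/2*(-32) - 4995)*((2426 - 1*1603) + 399) = (48 - 4995)*((2426 - 1603) + 399) = -4947*(823 + 399) = -4947*1222 = -6045234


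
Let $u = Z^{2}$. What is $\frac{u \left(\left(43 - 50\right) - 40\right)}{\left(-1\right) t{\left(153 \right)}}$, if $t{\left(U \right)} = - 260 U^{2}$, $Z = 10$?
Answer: $- \frac{235}{304317} \approx -0.00077222$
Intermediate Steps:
$u = 100$ ($u = 10^{2} = 100$)
$\frac{u \left(\left(43 - 50\right) - 40\right)}{\left(-1\right) t{\left(153 \right)}} = \frac{100 \left(\left(43 - 50\right) - 40\right)}{\left(-1\right) \left(- 260 \cdot 153^{2}\right)} = \frac{100 \left(-7 - 40\right)}{\left(-1\right) \left(\left(-260\right) 23409\right)} = \frac{100 \left(-47\right)}{\left(-1\right) \left(-6086340\right)} = - \frac{4700}{6086340} = \left(-4700\right) \frac{1}{6086340} = - \frac{235}{304317}$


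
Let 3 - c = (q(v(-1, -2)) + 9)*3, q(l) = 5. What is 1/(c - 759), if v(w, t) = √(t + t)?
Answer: -1/798 ≈ -0.0012531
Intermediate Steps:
v(w, t) = √2*√t (v(w, t) = √(2*t) = √2*√t)
c = -39 (c = 3 - (5 + 9)*3 = 3 - 14*3 = 3 - 1*42 = 3 - 42 = -39)
1/(c - 759) = 1/(-39 - 759) = 1/(-798) = -1/798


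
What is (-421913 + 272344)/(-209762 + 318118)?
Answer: -149569/108356 ≈ -1.3803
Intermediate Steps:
(-421913 + 272344)/(-209762 + 318118) = -149569/108356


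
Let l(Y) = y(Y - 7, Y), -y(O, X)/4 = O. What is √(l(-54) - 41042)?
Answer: I*√40798 ≈ 201.99*I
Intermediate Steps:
y(O, X) = -4*O
l(Y) = 28 - 4*Y (l(Y) = -4*(Y - 7) = -4*(-7 + Y) = 28 - 4*Y)
√(l(-54) - 41042) = √((28 - 4*(-54)) - 41042) = √((28 + 216) - 41042) = √(244 - 41042) = √(-40798) = I*√40798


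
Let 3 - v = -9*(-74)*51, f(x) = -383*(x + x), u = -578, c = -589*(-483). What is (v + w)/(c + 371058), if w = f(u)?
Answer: 81757/131109 ≈ 0.62358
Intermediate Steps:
c = 284487
f(x) = -766*x
w = 442748 (w = -766*(-578) = 442748)
v = -33963 (v = 3 - (-9*(-74))*51 = 3 - 666*51 = 3 - 1*33966 = 3 - 33966 = -33963)
(v + w)/(c + 371058) = (-33963 + 442748)/(284487 + 371058) = 408785/655545 = 408785*(1/655545) = 81757/131109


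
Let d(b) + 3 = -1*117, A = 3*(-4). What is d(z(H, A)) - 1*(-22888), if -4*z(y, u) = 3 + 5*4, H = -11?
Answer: 22768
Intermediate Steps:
A = -12
z(y, u) = -23/4 (z(y, u) = -(3 + 5*4)/4 = -(3 + 20)/4 = -1/4*23 = -23/4)
d(b) = -120 (d(b) = -3 - 1*117 = -3 - 117 = -120)
d(z(H, A)) - 1*(-22888) = -120 - 1*(-22888) = -120 + 22888 = 22768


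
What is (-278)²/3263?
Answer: 77284/3263 ≈ 23.685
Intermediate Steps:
(-278)²/3263 = 77284*(1/3263) = 77284/3263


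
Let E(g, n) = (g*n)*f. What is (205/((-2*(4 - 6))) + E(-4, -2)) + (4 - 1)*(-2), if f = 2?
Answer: 245/4 ≈ 61.250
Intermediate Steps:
E(g, n) = 2*g*n (E(g, n) = (g*n)*2 = 2*g*n)
(205/((-2*(4 - 6))) + E(-4, -2)) + (4 - 1)*(-2) = (205/((-2*(4 - 6))) + 2*(-4)*(-2)) + (4 - 1)*(-2) = (205/((-2*(-2))) + 16) + 3*(-2) = (205/4 + 16) - 6 = 269/4 - 6 = 245/4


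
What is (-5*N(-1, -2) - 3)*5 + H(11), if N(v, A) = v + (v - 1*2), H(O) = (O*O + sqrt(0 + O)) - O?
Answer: 195 + sqrt(11) ≈ 198.32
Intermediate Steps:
H(O) = sqrt(O) + O**2 - O (H(O) = (O**2 + sqrt(O)) - O = (sqrt(O) + O**2) - O = sqrt(O) + O**2 - O)
N(v, A) = -2 + 2*v (N(v, A) = v + (v - 2) = v + (-2 + v) = -2 + 2*v)
(-5*N(-1, -2) - 3)*5 + H(11) = (-5*(-2 + 2*(-1)) - 3)*5 + (sqrt(11) + 11**2 - 1*11) = (-5*(-2 - 2) - 3)*5 + (sqrt(11) + 121 - 11) = (-5*(-4) - 3)*5 + (110 + sqrt(11)) = (20 - 3)*5 + (110 + sqrt(11)) = 17*5 + (110 + sqrt(11)) = 85 + (110 + sqrt(11)) = 195 + sqrt(11)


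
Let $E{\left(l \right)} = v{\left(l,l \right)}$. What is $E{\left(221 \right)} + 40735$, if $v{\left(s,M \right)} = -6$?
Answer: $40729$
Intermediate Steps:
$E{\left(l \right)} = -6$
$E{\left(221 \right)} + 40735 = -6 + 40735 = 40729$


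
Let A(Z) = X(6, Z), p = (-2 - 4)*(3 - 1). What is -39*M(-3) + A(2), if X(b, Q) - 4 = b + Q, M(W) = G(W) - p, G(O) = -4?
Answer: -300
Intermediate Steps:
p = -12 (p = -6*2 = -12)
M(W) = 8 (M(W) = -4 - 1*(-12) = -4 + 12 = 8)
X(b, Q) = 4 + Q + b (X(b, Q) = 4 + (b + Q) = 4 + (Q + b) = 4 + Q + b)
A(Z) = 10 + Z (A(Z) = 4 + Z + 6 = 10 + Z)
-39*M(-3) + A(2) = -39*8 + (10 + 2) = -312 + 12 = -300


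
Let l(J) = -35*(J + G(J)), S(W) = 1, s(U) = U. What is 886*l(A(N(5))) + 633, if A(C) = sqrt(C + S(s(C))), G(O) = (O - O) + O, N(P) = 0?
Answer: -61387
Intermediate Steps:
G(O) = O (G(O) = 0 + O = O)
A(C) = sqrt(1 + C) (A(C) = sqrt(C + 1) = sqrt(1 + C))
l(J) = -70*J (l(J) = -35*(J + J) = -70*J)
886*l(A(N(5))) + 633 = 886*(-70*sqrt(1 + 0)) + 633 = 886*(-70*sqrt(1)) + 633 = 886*(-70*1) + 633 = 886*(-70) + 633 = -62020 + 633 = -61387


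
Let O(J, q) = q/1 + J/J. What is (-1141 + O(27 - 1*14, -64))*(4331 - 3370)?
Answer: -1157044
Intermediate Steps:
O(J, q) = 1 + q (O(J, q) = q*1 + 1 = q + 1 = 1 + q)
(-1141 + O(27 - 1*14, -64))*(4331 - 3370) = (-1141 + (1 - 64))*(4331 - 3370) = (-1141 - 63)*961 = -1204*961 = -1157044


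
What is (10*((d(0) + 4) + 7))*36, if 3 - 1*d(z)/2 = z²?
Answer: 6120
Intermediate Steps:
d(z) = 6 - 2*z²
(10*((d(0) + 4) + 7))*36 = (10*(((6 - 2*0²) + 4) + 7))*36 = (10*(((6 - 2*0) + 4) + 7))*36 = (10*(((6 + 0) + 4) + 7))*36 = (10*((6 + 4) + 7))*36 = (10*(10 + 7))*36 = (10*17)*36 = 170*36 = 6120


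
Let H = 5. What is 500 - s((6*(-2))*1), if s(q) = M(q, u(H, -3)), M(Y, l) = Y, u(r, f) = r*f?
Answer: 512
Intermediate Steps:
u(r, f) = f*r
s(q) = q
500 - s((6*(-2))*1) = 500 - 6*(-2) = 500 - (-12) = 500 - 1*(-12) = 500 + 12 = 512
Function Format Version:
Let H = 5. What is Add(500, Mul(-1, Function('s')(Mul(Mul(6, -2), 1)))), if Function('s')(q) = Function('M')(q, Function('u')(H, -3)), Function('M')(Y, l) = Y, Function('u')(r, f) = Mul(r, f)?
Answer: 512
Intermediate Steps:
Function('u')(r, f) = Mul(f, r)
Function('s')(q) = q
Add(500, Mul(-1, Function('s')(Mul(Mul(6, -2), 1)))) = Add(500, Mul(-1, Mul(Mul(6, -2), 1))) = Add(500, Mul(-1, Mul(-12, 1))) = Add(500, Mul(-1, -12)) = Add(500, 12) = 512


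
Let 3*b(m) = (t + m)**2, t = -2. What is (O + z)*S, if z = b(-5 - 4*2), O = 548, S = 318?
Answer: 198114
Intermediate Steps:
b(m) = (-2 + m)**2/3
z = 75 (z = (-2 + (-5 - 4*2))**2/3 = (-2 + (-5 - 8))**2/3 = (-2 - 13)**2/3 = (1/3)*(-15)**2 = (1/3)*225 = 75)
(O + z)*S = (548 + 75)*318 = 623*318 = 198114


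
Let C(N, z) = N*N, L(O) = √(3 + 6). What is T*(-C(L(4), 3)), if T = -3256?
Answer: 29304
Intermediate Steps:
L(O) = 3 (L(O) = √9 = 3)
C(N, z) = N²
T*(-C(L(4), 3)) = -(-3256)*3² = -(-3256)*9 = -3256*(-9) = 29304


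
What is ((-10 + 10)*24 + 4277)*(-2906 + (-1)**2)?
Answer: -12424685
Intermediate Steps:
((-10 + 10)*24 + 4277)*(-2906 + (-1)**2) = (0*24 + 4277)*(-2906 + 1) = (0 + 4277)*(-2905) = 4277*(-2905) = -12424685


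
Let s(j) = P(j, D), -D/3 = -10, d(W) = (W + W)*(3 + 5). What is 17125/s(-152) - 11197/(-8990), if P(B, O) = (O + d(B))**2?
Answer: 32378104869/25934369980 ≈ 1.2485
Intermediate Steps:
d(W) = 16*W (d(W) = (2*W)*8 = 16*W)
D = 30 (D = -3*(-10) = 30)
P(B, O) = (O + 16*B)**2
s(j) = (30 + 16*j)**2
17125/s(-152) - 11197/(-8990) = 17125/((4*(15 + 8*(-152))**2)) - 11197/(-8990) = 17125/((4*(15 - 1216)**2)) - 11197*(-1/8990) = 17125/((4*(-1201)**2)) + 11197/8990 = 17125/((4*1442401)) + 11197/8990 = 17125/5769604 + 11197/8990 = 32378104869/25934369980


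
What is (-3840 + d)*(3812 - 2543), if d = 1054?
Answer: -3535434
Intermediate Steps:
(-3840 + d)*(3812 - 2543) = (-3840 + 1054)*(3812 - 2543) = -2786*1269 = -3535434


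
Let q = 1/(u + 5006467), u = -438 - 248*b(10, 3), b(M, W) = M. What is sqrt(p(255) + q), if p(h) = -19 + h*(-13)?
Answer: I*sqrt(83468365648063385)/5003549 ≈ 57.741*I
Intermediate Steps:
u = -2918 (u = -438 - 248*10 = -438 - 2480 = -2918)
q = 1/5003549 (q = 1/(-2918 + 5006467) = 1/5003549 ≈ 1.9986e-7)
p(h) = -19 - 13*h
sqrt(p(255) + q) = sqrt((-19 - 13*255) + 1/5003549) = sqrt((-19 - 3315) + 1/5003549) = sqrt(-3334 + 1/5003549) = sqrt(-16681832365/5003549) = I*sqrt(83468365648063385)/5003549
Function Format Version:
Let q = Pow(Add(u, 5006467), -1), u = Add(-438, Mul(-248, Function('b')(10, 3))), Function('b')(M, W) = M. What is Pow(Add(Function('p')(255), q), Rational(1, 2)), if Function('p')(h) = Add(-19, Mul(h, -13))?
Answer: Mul(Rational(1, 5003549), I, Pow(83468365648063385, Rational(1, 2))) ≈ Mul(57.741, I)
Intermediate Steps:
u = -2918 (u = Add(-438, Mul(-248, 10)) = Add(-438, -2480) = -2918)
q = Rational(1, 5003549) (q = Pow(Add(-2918, 5006467), -1) = Pow(5003549, -1) = Rational(1, 5003549) ≈ 1.9986e-7)
Function('p')(h) = Add(-19, Mul(-13, h))
Pow(Add(Function('p')(255), q), Rational(1, 2)) = Pow(Add(Add(-19, Mul(-13, 255)), Rational(1, 5003549)), Rational(1, 2)) = Pow(Add(Add(-19, -3315), Rational(1, 5003549)), Rational(1, 2)) = Pow(Add(-3334, Rational(1, 5003549)), Rational(1, 2)) = Pow(Rational(-16681832365, 5003549), Rational(1, 2)) = Mul(Rational(1, 5003549), I, Pow(83468365648063385, Rational(1, 2)))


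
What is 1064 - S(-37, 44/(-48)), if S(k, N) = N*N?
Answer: 153095/144 ≈ 1063.2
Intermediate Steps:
S(k, N) = N²
1064 - S(-37, 44/(-48)) = 1064 - (44/(-48))² = 1064 - (44*(-1/48))² = 1064 - (-11/12)² = 1064 - 1*121/144 = 1064 - 121/144 = 153095/144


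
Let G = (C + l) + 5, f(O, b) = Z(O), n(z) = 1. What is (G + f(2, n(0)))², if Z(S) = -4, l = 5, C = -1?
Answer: 25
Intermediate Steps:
f(O, b) = -4
G = 9 (G = (-1 + 5) + 5 = 4 + 5 = 9)
(G + f(2, n(0)))² = (9 - 4)² = 5² = 25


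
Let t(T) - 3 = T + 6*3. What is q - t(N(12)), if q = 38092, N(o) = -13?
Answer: 38084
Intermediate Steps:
t(T) = 21 + T (t(T) = 3 + (T + 6*3) = 3 + (T + 18) = 3 + (18 + T) = 21 + T)
q - t(N(12)) = 38092 - (21 - 13) = 38092 - 1*8 = 38092 - 8 = 38084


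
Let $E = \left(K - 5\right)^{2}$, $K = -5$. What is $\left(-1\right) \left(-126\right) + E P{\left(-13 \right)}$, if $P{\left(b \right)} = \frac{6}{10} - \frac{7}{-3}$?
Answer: $\frac{1258}{3} \approx 419.33$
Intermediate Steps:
$E = 100$ ($E = \left(-5 - 5\right)^{2} = \left(-10\right)^{2} = 100$)
$P{\left(b \right)} = \frac{44}{15}$ ($P{\left(b \right)} = 6 \cdot \frac{1}{10} - - \frac{7}{3} = \frac{3}{5} + \frac{7}{3} = \frac{44}{15}$)
$\left(-1\right) \left(-126\right) + E P{\left(-13 \right)} = \left(-1\right) \left(-126\right) + 100 \cdot \frac{44}{15} = 126 + \frac{880}{3} = \frac{1258}{3}$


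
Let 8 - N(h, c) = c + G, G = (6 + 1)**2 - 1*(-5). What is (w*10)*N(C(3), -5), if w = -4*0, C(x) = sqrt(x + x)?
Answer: 0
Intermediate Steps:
C(x) = sqrt(2)*sqrt(x) (C(x) = sqrt(2*x) = sqrt(2)*sqrt(x))
w = 0
G = 54 (G = 7**2 + 5 = 49 + 5 = 54)
N(h, c) = -46 - c (N(h, c) = 8 - (c + 54) = 8 - (54 + c) = 8 + (-54 - c) = -46 - c)
(w*10)*N(C(3), -5) = (0*10)*(-46 - 1*(-5)) = 0*(-46 + 5) = 0*(-41) = 0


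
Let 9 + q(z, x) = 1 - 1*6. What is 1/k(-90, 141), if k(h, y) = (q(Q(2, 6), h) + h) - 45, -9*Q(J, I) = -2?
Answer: -1/149 ≈ -0.0067114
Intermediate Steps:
Q(J, I) = 2/9 (Q(J, I) = -⅑*(-2) = 2/9)
q(z, x) = -14 (q(z, x) = -9 + (1 - 1*6) = -9 + (1 - 6) = -9 - 5 = -14)
k(h, y) = -59 + h (k(h, y) = (-14 + h) - 45 = -59 + h)
1/k(-90, 141) = 1/(-59 - 90) = 1/(-149) = -1/149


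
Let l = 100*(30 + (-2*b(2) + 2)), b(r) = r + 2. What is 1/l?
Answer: 1/2400 ≈ 0.00041667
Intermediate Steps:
b(r) = 2 + r
l = 2400 (l = 100*(30 + (-2*(2 + 2) + 2)) = 100*(30 + (-2*4 + 2)) = 100*(30 + (-8 + 2)) = 100*(30 - 6) = 100*24 = 2400)
1/l = 1/2400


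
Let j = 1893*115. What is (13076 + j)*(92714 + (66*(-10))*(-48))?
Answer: 28706527774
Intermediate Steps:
j = 217695
(13076 + j)*(92714 + (66*(-10))*(-48)) = (13076 + 217695)*(92714 + (66*(-10))*(-48)) = 230771*(92714 - 660*(-48)) = 230771*(92714 + 31680) = 230771*124394 = 28706527774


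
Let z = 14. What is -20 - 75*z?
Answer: -1070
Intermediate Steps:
-20 - 75*z = -20 - 75*14 = -20 - 1050 = -1070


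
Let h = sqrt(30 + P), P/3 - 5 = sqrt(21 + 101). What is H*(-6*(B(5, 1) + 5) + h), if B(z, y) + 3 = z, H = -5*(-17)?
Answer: -3570 + 85*sqrt(45 + 3*sqrt(122)) ≈ -2818.6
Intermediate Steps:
H = 85
B(z, y) = -3 + z
P = 15 + 3*sqrt(122) (P = 15 + 3*sqrt(21 + 101) = 15 + 3*sqrt(122) ≈ 48.136)
h = sqrt(45 + 3*sqrt(122)) (h = sqrt(30 + (15 + 3*sqrt(122))) = sqrt(45 + 3*sqrt(122)) ≈ 8.8395)
H*(-6*(B(5, 1) + 5) + h) = 85*(-6*((-3 + 5) + 5) + sqrt(45 + 3*sqrt(122))) = 85*(-6*(2 + 5) + sqrt(45 + 3*sqrt(122))) = 85*(-6*7 + sqrt(45 + 3*sqrt(122))) = 85*(-42 + sqrt(45 + 3*sqrt(122))) = -3570 + 85*sqrt(45 + 3*sqrt(122))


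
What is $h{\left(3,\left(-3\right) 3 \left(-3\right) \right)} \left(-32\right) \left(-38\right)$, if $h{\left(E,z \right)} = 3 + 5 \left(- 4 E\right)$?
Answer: $-69312$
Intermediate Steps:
$h{\left(E,z \right)} = 3 - 20 E$
$h{\left(3,\left(-3\right) 3 \left(-3\right) \right)} \left(-32\right) \left(-38\right) = \left(3 - 60\right) \left(-32\right) \left(-38\right) = \left(-57\right) \left(-32\right) \left(-38\right) = 1824 \left(-38\right) = -69312$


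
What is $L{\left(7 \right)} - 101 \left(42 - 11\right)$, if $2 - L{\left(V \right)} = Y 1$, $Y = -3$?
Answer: $-3126$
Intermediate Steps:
$L{\left(V \right)} = 5$ ($L{\left(V \right)} = 2 - \left(-3\right) 1 = 2 - -3 = 2 + 3 = 5$)
$L{\left(7 \right)} - 101 \left(42 - 11\right) = 5 - 101 \left(42 - 11\right) = 5 - 3131 = -3126$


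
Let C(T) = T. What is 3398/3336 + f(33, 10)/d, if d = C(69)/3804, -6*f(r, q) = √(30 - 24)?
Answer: 1699/1668 - 634*√6/69 ≈ -21.488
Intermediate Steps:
f(r, q) = -√6/6 (f(r, q) = -√(30 - 24)/6 = -√6/6)
d = 23/1268 (d = 69/3804 = 69*(1/3804) = 23/1268 ≈ 0.018139)
3398/3336 + f(33, 10)/d = 3398/3336 + (-√6/6)/(23/1268) = 3398*(1/3336) - √6/6*(1268/23) = 1699/1668 - 634*√6/69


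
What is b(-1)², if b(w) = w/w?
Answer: 1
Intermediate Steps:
b(w) = 1
b(-1)² = 1² = 1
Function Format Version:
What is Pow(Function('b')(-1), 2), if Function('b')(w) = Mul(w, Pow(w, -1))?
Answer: 1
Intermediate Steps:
Function('b')(w) = 1
Pow(Function('b')(-1), 2) = Pow(1, 2) = 1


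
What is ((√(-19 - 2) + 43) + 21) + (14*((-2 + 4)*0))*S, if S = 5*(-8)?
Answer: 64 + I*√21 ≈ 64.0 + 4.5826*I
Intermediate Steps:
S = -40
((√(-19 - 2) + 43) + 21) + (14*((-2 + 4)*0))*S = ((√(-19 - 2) + 43) + 21) + (14*((-2 + 4)*0))*(-40) = ((√(-21) + 43) + 21) + (14*(2*0))*(-40) = ((I*√21 + 43) + 21) + (14*0)*(-40) = ((43 + I*√21) + 21) + 0*(-40) = (64 + I*√21) + 0 = 64 + I*√21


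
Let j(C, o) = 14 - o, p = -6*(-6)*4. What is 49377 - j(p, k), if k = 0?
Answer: 49363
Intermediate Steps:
p = 144 (p = 36*4 = 144)
49377 - j(p, k) = 49377 - (14 - 1*0) = 49377 - (14 + 0) = 49377 - 1*14 = 49377 - 14 = 49363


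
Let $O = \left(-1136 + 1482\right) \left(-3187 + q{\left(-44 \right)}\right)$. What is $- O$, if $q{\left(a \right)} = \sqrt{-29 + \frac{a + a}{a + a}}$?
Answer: $1102702 - 692 i \sqrt{7} \approx 1.1027 \cdot 10^{6} - 1830.9 i$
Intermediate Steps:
$q{\left(a \right)} = 2 i \sqrt{7}$ ($q{\left(a \right)} = \sqrt{-29 + \frac{2 a}{2 a}} = \sqrt{-29 + 2 a \frac{1}{2 a}} = \sqrt{-29 + 1} = \sqrt{-28} = 2 i \sqrt{7}$)
$O = -1102702 + 692 i \sqrt{7}$ ($O = \left(-1136 + 1482\right) \left(-3187 + 2 i \sqrt{7}\right) = 346 \left(-3187 + 2 i \sqrt{7}\right) = -1102702 + 692 i \sqrt{7} \approx -1.1027 \cdot 10^{6} + 1830.9 i$)
$- O = - (-1102702 + 692 i \sqrt{7}) = 1102702 - 692 i \sqrt{7}$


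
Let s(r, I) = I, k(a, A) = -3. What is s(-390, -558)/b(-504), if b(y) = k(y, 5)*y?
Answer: -31/84 ≈ -0.36905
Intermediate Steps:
b(y) = -3*y
s(-390, -558)/b(-504) = -558/((-3*(-504))) = -558/1512 = -558*1/1512 = -31/84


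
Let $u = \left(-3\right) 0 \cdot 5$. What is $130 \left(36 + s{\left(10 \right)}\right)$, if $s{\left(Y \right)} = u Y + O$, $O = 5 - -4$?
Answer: $5850$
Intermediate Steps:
$O = 9$ ($O = 5 + 4 = 9$)
$u = 0$ ($u = 0 \cdot 5 = 0$)
$s{\left(Y \right)} = 9$ ($s{\left(Y \right)} = 0 Y + 9 = 0 + 9 = 9$)
$130 \left(36 + s{\left(10 \right)}\right) = 130 \left(36 + 9\right) = 130 \cdot 45 = 5850$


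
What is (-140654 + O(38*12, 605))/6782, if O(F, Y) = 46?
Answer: -70304/3391 ≈ -20.733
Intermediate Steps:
(-140654 + O(38*12, 605))/6782 = (-140654 + 46)/6782 = -140608*1/6782 = -70304/3391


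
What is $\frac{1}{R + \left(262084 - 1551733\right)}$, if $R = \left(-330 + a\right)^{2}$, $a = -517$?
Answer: $- \frac{1}{572240} \approx -1.7475 \cdot 10^{-6}$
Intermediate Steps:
$R = 717409$ ($R = \left(-330 - 517\right)^{2} = \left(-847\right)^{2} = 717409$)
$\frac{1}{R + \left(262084 - 1551733\right)} = \frac{1}{717409 + \left(262084 - 1551733\right)} = \frac{1}{717409 - 1289649} = \frac{1}{-572240} = - \frac{1}{572240}$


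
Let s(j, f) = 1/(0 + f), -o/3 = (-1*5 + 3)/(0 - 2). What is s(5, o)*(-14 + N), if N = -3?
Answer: 17/3 ≈ 5.6667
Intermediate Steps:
o = -3 (o = -3*(-1*5 + 3)/(0 - 2) = -3*(-5 + 3)/(-2) = -(-6)*(-1)/2 = -3*1 = -3)
s(j, f) = 1/f
s(5, o)*(-14 + N) = (-14 - 3)/(-3) = -⅓*(-17) = 17/3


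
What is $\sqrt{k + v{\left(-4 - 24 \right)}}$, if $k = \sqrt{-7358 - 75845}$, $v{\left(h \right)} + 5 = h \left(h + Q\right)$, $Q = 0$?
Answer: $\sqrt{779 + i \sqrt{83203}} \approx 28.37 + 5.0837 i$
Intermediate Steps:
$v{\left(h \right)} = -5 + h^{2}$ ($v{\left(h \right)} = -5 + h \left(h + 0\right) = -5 + h h = -5 + h^{2}$)
$k = i \sqrt{83203}$ ($k = \sqrt{-83203} = i \sqrt{83203} \approx 288.45 i$)
$\sqrt{k + v{\left(-4 - 24 \right)}} = \sqrt{i \sqrt{83203} - \left(5 - \left(-4 - 24\right)^{2}\right)} = \sqrt{i \sqrt{83203} - \left(5 - \left(-28\right)^{2}\right)} = \sqrt{i \sqrt{83203} + \left(-5 + 784\right)} = \sqrt{i \sqrt{83203} + 779} = \sqrt{779 + i \sqrt{83203}}$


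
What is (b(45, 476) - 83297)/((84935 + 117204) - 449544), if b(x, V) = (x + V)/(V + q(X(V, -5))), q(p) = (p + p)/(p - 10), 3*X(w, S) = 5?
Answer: 198077661/588329090 ≈ 0.33668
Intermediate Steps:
X(w, S) = 5/3 (X(w, S) = (1/3)*5 = 5/3)
q(p) = 2*p/(-10 + p) (q(p) = (2*p)/(-10 + p) = 2*p/(-10 + p))
b(x, V) = (V + x)/(-2/5 + V) (b(x, V) = (x + V)/(V + 2*(5/3)/(-10 + 5/3)) = (V + x)/(V + 2*(5/3)/(-25/3)) = (V + x)/(V + 2*(5/3)*(-3/25)) = (V + x)/(V - 2/5) = (V + x)/(-2/5 + V))
(b(45, 476) - 83297)/((84935 + 117204) - 449544) = (5*(476 + 45)/(-2 + 5*476) - 83297)/((84935 + 117204) - 449544) = (5*521/(-2 + 2380) - 83297)/(202139 - 449544) = (5*521/2378 - 83297)/(-247405) = (5*(1/2378)*521 - 83297)*(-1/247405) = (2605/2378 - 83297)*(-1/247405) = -198077661/2378*(-1/247405) = 198077661/588329090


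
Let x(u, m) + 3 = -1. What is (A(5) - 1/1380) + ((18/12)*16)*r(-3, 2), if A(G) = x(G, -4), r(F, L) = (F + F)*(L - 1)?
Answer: -204241/1380 ≈ -148.00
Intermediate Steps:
x(u, m) = -4 (x(u, m) = -3 - 1 = -4)
r(F, L) = 2*F*(-1 + L) (r(F, L) = (2*F)*(-1 + L) = 2*F*(-1 + L))
A(G) = -4
(A(5) - 1/1380) + ((18/12)*16)*r(-3, 2) = (-4 - 1/1380) + ((18/12)*16)*(2*(-3)*(-1 + 2)) = (-4 - 1*1/1380) + ((18*(1/12))*16)*(2*(-3)*1) = (-4 - 1/1380) + ((3/2)*16)*(-6) = -5521/1380 + 24*(-6) = -5521/1380 - 144 = -204241/1380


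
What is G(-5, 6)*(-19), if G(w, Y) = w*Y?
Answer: 570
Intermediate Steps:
G(w, Y) = Y*w
G(-5, 6)*(-19) = (6*(-5))*(-19) = -30*(-19) = 570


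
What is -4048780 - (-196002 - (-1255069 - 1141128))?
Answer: -6248975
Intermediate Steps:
-4048780 - (-196002 - (-1255069 - 1141128)) = -4048780 - (-196002 - 1*(-2396197)) = -4048780 - (-196002 + 2396197) = -4048780 - 1*2200195 = -4048780 - 2200195 = -6248975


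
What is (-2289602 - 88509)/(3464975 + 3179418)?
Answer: -2378111/6644393 ≈ -0.35791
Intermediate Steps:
(-2289602 - 88509)/(3464975 + 3179418) = -2378111/6644393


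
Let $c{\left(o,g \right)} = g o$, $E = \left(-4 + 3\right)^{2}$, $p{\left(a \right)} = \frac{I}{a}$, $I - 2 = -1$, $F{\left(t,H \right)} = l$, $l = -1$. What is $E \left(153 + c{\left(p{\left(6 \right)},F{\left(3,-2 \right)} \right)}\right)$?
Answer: $\frac{917}{6} \approx 152.83$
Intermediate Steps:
$F{\left(t,H \right)} = -1$
$I = 1$ ($I = 2 - 1 = 1$)
$p{\left(a \right)} = \frac{1}{a}$ ($p{\left(a \right)} = 1 \frac{1}{a} = \frac{1}{a}$)
$E = 1$ ($E = \left(-1\right)^{2} = 1$)
$E \left(153 + c{\left(p{\left(6 \right)},F{\left(3,-2 \right)} \right)}\right) = 1 \left(153 - \frac{1}{6}\right) = 1 \cdot \frac{917}{6} = \frac{917}{6}$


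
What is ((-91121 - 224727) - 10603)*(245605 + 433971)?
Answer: -221848264776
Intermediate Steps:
((-91121 - 224727) - 10603)*(245605 + 433971) = (-315848 - 10603)*679576 = -326451*679576 = -221848264776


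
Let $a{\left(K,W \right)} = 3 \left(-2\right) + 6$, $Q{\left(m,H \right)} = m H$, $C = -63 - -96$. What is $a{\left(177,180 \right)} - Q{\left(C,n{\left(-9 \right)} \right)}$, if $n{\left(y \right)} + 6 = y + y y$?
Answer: $-2178$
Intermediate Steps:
$C = 33$ ($C = -63 + 96 = 33$)
$n{\left(y \right)} = -6 + y + y^{2}$ ($n{\left(y \right)} = -6 + \left(y + y y\right) = -6 + \left(y + y^{2}\right) = -6 + y + y^{2}$)
$Q{\left(m,H \right)} = H m$
$a{\left(K,W \right)} = 0$ ($a{\left(K,W \right)} = -6 + 6 = 0$)
$a{\left(177,180 \right)} - Q{\left(C,n{\left(-9 \right)} \right)} = 0 - \left(-6 - 9 + \left(-9\right)^{2}\right) 33 = 0 - \left(-6 - 9 + 81\right) 33 = 0 - 66 \cdot 33 = 0 - 2178 = -2178$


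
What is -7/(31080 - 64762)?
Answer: 7/33682 ≈ 0.00020783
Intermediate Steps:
-7/(31080 - 64762) = -7/(-33682) = -1/33682*(-7) = 7/33682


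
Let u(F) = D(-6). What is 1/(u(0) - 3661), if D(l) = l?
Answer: -1/3667 ≈ -0.00027270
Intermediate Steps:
u(F) = -6
1/(u(0) - 3661) = 1/(-6 - 3661) = 1/(-3667) = -1/3667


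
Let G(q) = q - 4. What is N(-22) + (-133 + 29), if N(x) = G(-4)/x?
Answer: -1140/11 ≈ -103.64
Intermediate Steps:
G(q) = -4 + q
N(x) = -8/x (N(x) = (-4 - 4)/x = -8/x)
N(-22) + (-133 + 29) = -8/(-22) + (-133 + 29) = -8*(-1/22) - 104 = 4/11 - 104 = -1140/11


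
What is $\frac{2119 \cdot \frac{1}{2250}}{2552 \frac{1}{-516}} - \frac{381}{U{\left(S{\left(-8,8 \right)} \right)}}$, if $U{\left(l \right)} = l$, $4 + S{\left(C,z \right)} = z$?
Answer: $- \frac{22834121}{239250} \approx -95.44$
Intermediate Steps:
$S{\left(C,z \right)} = -4 + z$
$\frac{2119 \cdot \frac{1}{2250}}{2552 \frac{1}{-516}} - \frac{381}{U{\left(S{\left(-8,8 \right)} \right)}} = \frac{2119 \cdot \frac{1}{2250}}{2552 \frac{1}{-516}} - \frac{381}{-4 + 8} = \frac{2119 \cdot \frac{1}{2250}}{2552 \left(- \frac{1}{516}\right)} - \frac{381}{4} = \frac{2119}{2250 \left(- \frac{638}{129}\right)} - \frac{381}{4} = \frac{2119}{2250} \left(- \frac{129}{638}\right) - \frac{381}{4} = - \frac{91117}{478500} - \frac{381}{4} = - \frac{22834121}{239250}$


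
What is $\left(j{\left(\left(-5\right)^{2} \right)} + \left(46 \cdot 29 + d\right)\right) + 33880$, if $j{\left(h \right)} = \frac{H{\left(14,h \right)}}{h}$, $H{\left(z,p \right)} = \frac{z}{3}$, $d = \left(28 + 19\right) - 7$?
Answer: $\frac{2644064}{75} \approx 35254.0$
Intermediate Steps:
$d = 40$ ($d = 47 - 7 = 40$)
$H{\left(z,p \right)} = \frac{z}{3}$ ($H{\left(z,p \right)} = z \frac{1}{3} = \frac{z}{3}$)
$j{\left(h \right)} = \frac{14}{3 h}$ ($j{\left(h \right)} = \frac{\frac{1}{3} \cdot 14}{h} = \frac{14}{3 h}$)
$\left(j{\left(\left(-5\right)^{2} \right)} + \left(46 \cdot 29 + d\right)\right) + 33880 = \left(\frac{14}{3 \left(-5\right)^{2}} + \left(46 \cdot 29 + 40\right)\right) + 33880 = \left(\frac{14}{3 \cdot 25} + \left(1334 + 40\right)\right) + 33880 = \left(\frac{14}{3} \cdot \frac{1}{25} + 1374\right) + 33880 = \left(\frac{14}{75} + 1374\right) + 33880 = \frac{103064}{75} + 33880 = \frac{2644064}{75}$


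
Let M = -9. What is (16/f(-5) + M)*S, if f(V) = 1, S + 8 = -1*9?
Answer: -119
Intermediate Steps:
S = -17 (S = -8 - 1*9 = -8 - 9 = -17)
(16/f(-5) + M)*S = (16/1 - 9)*(-17) = (16*1 - 9)*(-17) = (16 - 9)*(-17) = 7*(-17) = -119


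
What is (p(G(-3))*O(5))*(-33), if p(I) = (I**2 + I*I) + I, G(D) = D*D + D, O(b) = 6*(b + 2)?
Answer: -108108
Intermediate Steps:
O(b) = 12 + 6*b (O(b) = 6*(2 + b) = 12 + 6*b)
G(D) = D + D**2 (G(D) = D**2 + D = D + D**2)
p(I) = I + 2*I**2 (p(I) = (I**2 + I**2) + I = 2*I**2 + I = I + 2*I**2)
(p(G(-3))*O(5))*(-33) = (((-3*(1 - 3))*(1 + 2*(-3*(1 - 3))))*(12 + 6*5))*(-33) = (((-3*(-2))*(1 + 2*(-3*(-2))))*(12 + 30))*(-33) = ((6*(1 + 2*6))*42)*(-33) = ((6*(1 + 12))*42)*(-33) = ((6*13)*42)*(-33) = (78*42)*(-33) = 3276*(-33) = -108108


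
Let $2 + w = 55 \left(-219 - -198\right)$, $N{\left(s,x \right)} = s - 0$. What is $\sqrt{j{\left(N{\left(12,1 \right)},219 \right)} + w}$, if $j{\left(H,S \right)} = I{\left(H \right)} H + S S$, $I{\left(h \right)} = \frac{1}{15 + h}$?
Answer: $\frac{2 \sqrt{105310}}{3} \approx 216.34$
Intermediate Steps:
$N{\left(s,x \right)} = s$ ($N{\left(s,x \right)} = s + 0 = s$)
$w = -1157$ ($w = -2 + 55 \left(-219 - -198\right) = -2 + 55 \left(-219 + 198\right) = -2 + 55 \left(-21\right) = -2 - 1155 = -1157$)
$j{\left(H,S \right)} = S^{2} + \frac{H}{15 + H}$ ($j{\left(H,S \right)} = \frac{H}{15 + H} + S S = \frac{H}{15 + H} + S^{2} = S^{2} + \frac{H}{15 + H}$)
$\sqrt{j{\left(N{\left(12,1 \right)},219 \right)} + w} = \sqrt{\frac{12 + 219^{2} \left(15 + 12\right)}{15 + 12} - 1157} = \sqrt{\frac{12 + 47961 \cdot 27}{27} - 1157} = \sqrt{\frac{12 + 1294947}{27} - 1157} = \sqrt{\frac{1}{27} \cdot 1294959 - 1157} = \sqrt{\frac{431653}{9} - 1157} = \sqrt{\frac{421240}{9}} = \frac{2 \sqrt{105310}}{3}$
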